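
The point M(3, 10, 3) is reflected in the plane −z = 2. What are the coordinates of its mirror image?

(3, 10, -7)

n = (0, 0, −1), |n|² = 1, n·M − 2 = -5, so t = -5/1 = -5.
Foot F = M − (-5)·n = (3, 10, −2); the reflection is 2F − M = (3, 10, −7).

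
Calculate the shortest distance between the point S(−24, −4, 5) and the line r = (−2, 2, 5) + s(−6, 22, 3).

Direction vector d = (−6, 22, 3).
AP = (−22, −6, 0); AP·d = 0, |AP|² = 520, |d|² = 529.
distance² = |AP|² − (AP·d)²/|d|² = 520 − 0/529 = 520, so the distance is 2√130.

2√130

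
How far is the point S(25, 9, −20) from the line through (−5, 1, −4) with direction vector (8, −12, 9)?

Direction vector d = (8, −12, 9).
AP = (30, 8, −16), and AP × d = (−120, −398, −424).
|AP × d|² = 352580 and |d|² = 289, so the distance is √(352580/289) = √1220 = 2√305.

2√305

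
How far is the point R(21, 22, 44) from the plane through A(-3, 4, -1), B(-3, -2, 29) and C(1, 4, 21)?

2/5

AB = (0, -6, 30) and AC = (4, 0, 22), so a normal is n = AB × AC = (-132, 120, 24).
Then n·(21, 22, 44) - 852 = 72.
|n| = √(17424 + 14400 + 576) = 180, so the distance is |72|/180 = 2/5.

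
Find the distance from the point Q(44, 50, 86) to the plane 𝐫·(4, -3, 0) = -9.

7

Normal vector n = (4, -3, 0), and n·(44, 50, 86) - (-9) = 35.
|n| = √(16 + 9 + 0) = 5, so the distance is |35|/5 = 7.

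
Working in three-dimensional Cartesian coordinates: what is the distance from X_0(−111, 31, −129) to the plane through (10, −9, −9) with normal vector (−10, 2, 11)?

2

The plane has equation n·(r − (10, −9, −9)) = 0, i.e. n·r = -217.
Then n·(−111, 31, −129) − (−217) = −30.
|n| = √(100 + 4 + 121) = 15, so the distance is |-30|/15 = 2.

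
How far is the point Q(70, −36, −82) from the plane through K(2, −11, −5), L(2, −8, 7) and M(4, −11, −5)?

23/√17

KL = (0, 3, 12) and KM = (2, 0, 0), so a normal is n = KL × KM = (0, 24, −6).
d = |24·(-36) + (-6)·(-82) − (-234)| / √(0 + 576 + 36) = |-138| / (6√17) = 23√17/17.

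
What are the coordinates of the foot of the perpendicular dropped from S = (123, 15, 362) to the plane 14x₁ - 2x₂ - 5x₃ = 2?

n = (14, -2, -5), |n|² = 225, and n·S − 2 = -120.
t = -120/225 = -8/15, so the foot is S − t·n = (123, 15, 362) − (-8/15)·(14, -2, -5) = (1957/15, 209/15, 1078/3).

(1957/15, 209/15, 1078/3)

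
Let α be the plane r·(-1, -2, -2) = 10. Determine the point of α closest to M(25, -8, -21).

(248/9, -26/9, -143/9)

The perpendicular from M has direction n = (-1, -2, -2): r = (25, -8, -21) + λ(-1, -2, -2).
Substitute into the plane: n·(M + λn) = 10 gives 33 + 9λ = 10, so λ = -23/9.
Foot = (25, -8, -21) + (-23/9)·(-1, -2, -2) = (248/9, -26/9, -143/9).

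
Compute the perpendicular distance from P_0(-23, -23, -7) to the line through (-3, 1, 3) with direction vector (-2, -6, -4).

Direction vector d = (-2, -6, -4).
AP = (-20, -24, -10); AP·d = 224, |AP|² = 1076, |d|² = 56.
distance² = |AP|² − (AP·d)²/|d|² = 1076 − 50176/56 = 180, so the distance is 6√5.

6√5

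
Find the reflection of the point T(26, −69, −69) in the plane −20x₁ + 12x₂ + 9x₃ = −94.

(-94, 3, -15)

With n = (−20, 12, 9), the signed offset is (n·T − (-94))/|n|² = -1875/625 = -3.
T' = T − 2t·n = (26, −69, −69) − (-6)·(−20, 12, 9) = (−94, 3, −15).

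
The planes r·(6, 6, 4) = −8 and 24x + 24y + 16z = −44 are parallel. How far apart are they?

Divide the second equation by 4 to match normals: 6x + 6y + 4z = -11.
With common normal n = (6, 6, 4) (|n| = 2√22), the distance is |(-8) − (-11)|/|n| = 3/(2√22) = 3√22/44.

3/(2√22)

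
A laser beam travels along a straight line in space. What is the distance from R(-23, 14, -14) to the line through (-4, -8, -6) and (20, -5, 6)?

A direction vector is d = (24, 3, 12).
AP = (-19, 22, -8), and AP × d = (288, 36, -585).
|AP × d|² = 426465 and |d|² = 729, so the distance is √(426465/729) = √585 = 3√65.

3√65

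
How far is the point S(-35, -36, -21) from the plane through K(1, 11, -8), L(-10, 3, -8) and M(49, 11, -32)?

1

KL = (-11, -8, 0) and KM = (48, 0, -24), so a normal is n = KL × KM = (192, -264, 384).
d = |192·(-35) + (-264)·(-36) + 384·(-21) − (-5784)| / √(36864 + 69696 + 147456) = |504| / 504 = 1.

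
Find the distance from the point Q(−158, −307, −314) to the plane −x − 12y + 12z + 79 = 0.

9

Normal vector n = (−1, −12, 12), and n·(−158, −307, −314) − (−79) = 153.
|n| = √(1 + 144 + 144) = 17, so the distance is |153|/17 = 9.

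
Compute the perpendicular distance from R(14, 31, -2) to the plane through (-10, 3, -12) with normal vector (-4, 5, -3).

The plane has equation n·(r − (-10, 3, -12)) = 0, i.e. n·r = 91.
Then n·(14, 31, -2) - 91 = 14.
|n| = √(16 + 25 + 9) = 5√2, so the distance is |14|/(5√2) = 7√2/5.

7√2/5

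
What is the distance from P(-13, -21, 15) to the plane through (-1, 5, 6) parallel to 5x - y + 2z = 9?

8√30/15

Parallel planes share the normal n = (5, -1, 2); since (-1, 5, 6) lies on the plane, its equation is 5x - y + 2z = 2.
Then n·(-13, -21, 15) - 2 = -16.
|n| = √(25 + 1 + 4) = √30, so the distance is |-16|/√30 = 8√30/15.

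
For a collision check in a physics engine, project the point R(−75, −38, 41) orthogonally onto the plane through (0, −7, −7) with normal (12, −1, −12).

(-15, -43, -19)

n = (12, −1, −12), |n|² = 289, and n·R − 91 = -1445.
t = -1445/289 = -5, so the foot is R − t·n = (−75, −38, 41) − (-5)·(12, −1, −12) = (−15, −43, −19).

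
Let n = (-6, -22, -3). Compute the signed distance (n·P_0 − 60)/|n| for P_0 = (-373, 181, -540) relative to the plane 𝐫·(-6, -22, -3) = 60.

n·P_0 − 60 = -184.
|n| = 23, so the signed distance is -184/23 = -8.

-8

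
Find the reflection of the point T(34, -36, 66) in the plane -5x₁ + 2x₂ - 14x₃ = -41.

(-16, -16, -74)

With n = (-5, 2, -14), the signed offset is (n·T − (-41))/|n|² = -1125/225 = -5.
T' = T − 2t·n = (34, -36, 66) − (-10)·(-5, 2, -14) = (-16, -16, -74).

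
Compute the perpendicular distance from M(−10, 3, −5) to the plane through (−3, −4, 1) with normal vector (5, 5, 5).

2√3

The plane has equation n·(r − (−3, −4, 1)) = 0, i.e. n·r = -30.
n = (5, 5, 5); n·P − (-30) = -30; |n| = 5√3; distance = 30/(5√3) = 2√3.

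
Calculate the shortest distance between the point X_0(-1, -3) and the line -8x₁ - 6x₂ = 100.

37/5

The normal to the line is n = (-8, -6) with |n| = 10.
|n·X_0 − 100| = |26 − 100| = 74, so the distance is 74/10 = 37/5.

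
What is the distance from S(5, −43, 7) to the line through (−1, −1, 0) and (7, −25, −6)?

A direction vector is d = (8, −24, −6).
AP = (6, −42, 7); AP·d = 1014, |AP|² = 1849, |d|² = 676.
distance² = |AP|² − (AP·d)²/|d|² = 1849 − 1028196/676 = 328, so the distance is 2√82.

2√82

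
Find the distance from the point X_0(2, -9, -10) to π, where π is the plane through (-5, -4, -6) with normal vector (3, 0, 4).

1

The plane has equation n·(r − (-5, -4, -6)) = 0, i.e. n·r = -39.
Then n·(2, -9, -10) - (-39) = 5.
|n| = √(9 + 0 + 16) = 5, so the distance is |5|/5 = 1.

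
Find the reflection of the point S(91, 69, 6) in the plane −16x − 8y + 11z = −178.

(-37, 5, 94)

n = (−16, −8, 11), |n|² = 441, n·S − (-178) = -1764, so t = -1764/441 = -4.
Foot F = S − (-4)·n = (27, 37, 50); the reflection is 2F − S = (−37, 5, 94).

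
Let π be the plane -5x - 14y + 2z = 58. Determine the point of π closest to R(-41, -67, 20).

n = (-5, -14, 2), |n|² = 225, and n·R − 58 = 1125.
t = 1125/225 = 5, so the foot is R − t·n = (-41, -67, 20) − 5·(-5, -14, 2) = (-16, 3, 10).

(-16, 3, 10)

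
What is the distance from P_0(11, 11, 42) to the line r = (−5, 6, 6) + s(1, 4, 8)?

Direction vector d = (1, 4, 8).
AP = (16, 5, 36); AP·d = 324, |AP|² = 1577, |d|² = 81.
distance² = |AP|² − (AP·d)²/|d|² = 1577 − 104976/81 = 281, so the distance is √281.

√281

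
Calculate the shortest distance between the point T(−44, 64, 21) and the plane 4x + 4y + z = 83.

18/√33

d = |4·(-44) + 4·64 + 1·21 − 83| / √(16 + 16 + 1) = |18| / √33 = 6√33/11.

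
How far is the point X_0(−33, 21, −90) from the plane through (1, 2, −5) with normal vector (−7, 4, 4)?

26/9

The plane has equation n·(r − (1, 2, −5)) = 0, i.e. n·r = -19.
n = (−7, 4, 4); n·P − (-19) = -26; |n| = 9; distance = 26/9.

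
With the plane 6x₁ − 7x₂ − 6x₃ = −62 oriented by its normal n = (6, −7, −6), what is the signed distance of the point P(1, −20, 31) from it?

n·P − (-62) = 22.
|n| = 11, so the signed distance is 22/11 = 2.

2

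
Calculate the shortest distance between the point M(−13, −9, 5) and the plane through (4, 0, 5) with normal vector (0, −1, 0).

9

The plane has equation n·(r − (4, 0, 5)) = 0, i.e. n·r = 0.
Then n·(−13, −9, 5) − 0 = 9.
|n| = √(0 + 1 + 0) = 1, so the distance is |9|/1 = 9.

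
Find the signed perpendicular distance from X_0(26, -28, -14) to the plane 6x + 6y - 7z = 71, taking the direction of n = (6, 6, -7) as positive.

15/11

n·X_0 − 71 = 15.
|n| = 11, so the signed distance is 15/11.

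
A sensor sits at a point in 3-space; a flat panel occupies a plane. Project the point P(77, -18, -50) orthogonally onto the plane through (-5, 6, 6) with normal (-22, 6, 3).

(-11, 6, -38)

n = (-22, 6, 3), |n|² = 529, and n·P − 164 = -2116.
t = -2116/529 = -4, so the foot is P − t·n = (77, -18, -50) − (-4)·(-22, 6, 3) = (-11, 6, -38).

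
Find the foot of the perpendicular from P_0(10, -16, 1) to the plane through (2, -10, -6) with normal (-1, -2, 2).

(12, -12, -3)

n = (-1, -2, 2), |n|² = 9, and n·P_0 − 6 = 18.
t = 18/9 = 2, so the foot is P_0 − t·n = (10, -16, 1) − 2·(-1, -2, 2) = (12, -12, -3).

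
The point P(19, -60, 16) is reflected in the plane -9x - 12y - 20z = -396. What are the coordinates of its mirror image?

With n = (-9, -12, -20), the signed offset is (n·P − (-396))/|n|² = 625/625 = 1.
P' = P − 2t·n = (19, -60, 16) − 2·(-9, -12, -20) = (37, -36, 56).

(37, -36, 56)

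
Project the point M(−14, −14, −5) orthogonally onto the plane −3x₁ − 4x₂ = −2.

(-2, 2, -5)

The perpendicular from M has direction n = (−3, −4, 0): r = (−14, −14, −5) + μ(−3, −4, 0).
Substitute into the plane: n·(M + μn) = -2 gives 98 + 25μ = -2, so μ = -4.
Foot = (−14, −14, −5) + (-4)·(−3, −4, 0) = (−2, 2, −5).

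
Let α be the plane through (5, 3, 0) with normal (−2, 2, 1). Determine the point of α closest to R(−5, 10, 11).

The perpendicular from R has direction n = (−2, 2, 1): r = (−5, 10, 11) + λ(−2, 2, 1).
Substitute into the plane: n·(R + λn) = -4 gives 41 + 9λ = -4, so λ = -5.
Foot = (−5, 10, 11) + (-5)·(−2, 2, 1) = (5, 0, 6).

(5, 0, 6)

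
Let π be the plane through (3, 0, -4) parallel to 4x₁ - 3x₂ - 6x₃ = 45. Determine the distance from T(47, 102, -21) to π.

Parallel planes share the normal n = (4, -3, -6); since (3, 0, -4) lies on the plane, its equation is 4x₁ - 3x₂ - 6x₃ = 36.
Then n·(47, 102, -21) - 36 = -28.
|n| = √(16 + 9 + 36) = √61, so the distance is |-28|/√61 = 28√61/61.

28/√61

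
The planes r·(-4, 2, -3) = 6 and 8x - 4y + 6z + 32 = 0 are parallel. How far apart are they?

10√29/29

Divide the second equation by -2 to match normals: -4x + 2y - 3z = 16.
Both planes have normal n = (-4, 2, -3), |n| = √29. Any point on the first plane is at distance |16 − 6|/|n| = 10/√29 from the second.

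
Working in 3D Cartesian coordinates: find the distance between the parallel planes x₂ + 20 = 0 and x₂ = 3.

With common normal n = (0, 1, 0) (|n| = 1), the distance is |(-20) − 3|/|n| = 23/1 = 23.

23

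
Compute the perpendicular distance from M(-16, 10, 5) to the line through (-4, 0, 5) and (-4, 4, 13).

4√14

A direction vector is d = (0, 4, 8).
AP = (-12, 10, 0), and AP × d = (80, 96, -48).
|AP × d|² = 17920 and |d|² = 80, so the distance is √(17920/80) = √224 = 4√14.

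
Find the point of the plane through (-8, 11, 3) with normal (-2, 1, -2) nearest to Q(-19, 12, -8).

(-9, 7, 2)

n = (-2, 1, -2), |n|² = 9, and n·Q − 21 = 45.
t = 45/9 = 5, so the foot is Q − t·n = (-19, 12, -8) − 5·(-2, 1, -2) = (-9, 7, 2).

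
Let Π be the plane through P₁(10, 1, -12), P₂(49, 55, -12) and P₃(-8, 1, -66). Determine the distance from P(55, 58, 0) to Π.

P₁P₂ = (39, 54, 0) and P₁P₃ = (-18, 0, -54), so a normal is n = P₁P₂ × P₁P₃ = (-2916, 2106, 972).
Then n·(55, 58, 0) - (-38718) = 486.
|n| = √(8503056 + 4435236 + 944784) = 3726, so the distance is |486|/3726 = 3/23.

3/23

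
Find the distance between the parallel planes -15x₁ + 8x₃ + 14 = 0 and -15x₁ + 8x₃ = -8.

6/17

With common normal n = (-15, 0, 8) (|n| = 17), the distance is |(-14) − (-8)|/|n| = 6/17.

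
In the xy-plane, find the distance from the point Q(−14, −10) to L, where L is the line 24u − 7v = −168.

The normal to the line is n = (24, −7) with |n| = 25.
|n·Q − (-168)| = |-266 − (-168)| = 98, so the distance is 98/25.

98/25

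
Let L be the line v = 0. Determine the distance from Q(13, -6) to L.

6

d = |0·13 + 1·(-6) − 0| / √(0 + 1) = |-6|/1 = 6.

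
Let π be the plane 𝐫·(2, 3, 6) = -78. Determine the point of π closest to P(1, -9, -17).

n = (2, 3, 6), |n|² = 49, and n·P − (-78) = -49.
t = -49/49 = -1, so the foot is P − t·n = (1, -9, -17) − (-1)·(2, 3, 6) = (3, -6, -11).

(3, -6, -11)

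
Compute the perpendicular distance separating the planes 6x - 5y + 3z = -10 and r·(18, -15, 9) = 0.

√70/7

Divide the second equation by 3 to match normals: 6x - 5y + 3z = 0.
Both planes have normal n = (6, -5, 3), |n| = √70. Any point on the first plane is at distance |0 − (-10)|/|n| = 10/√70 from the second.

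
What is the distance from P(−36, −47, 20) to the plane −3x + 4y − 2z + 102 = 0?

Normal vector n = (−3, 4, −2), and n·(−36, −47, 20) − (−102) = −18.
|n| = √(9 + 16 + 4) = √29, so the distance is |-18|/√29 = 18√29/29.

18/√29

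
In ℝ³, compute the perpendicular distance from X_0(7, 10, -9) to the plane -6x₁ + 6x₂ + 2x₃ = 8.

n = (-6, 6, 2); n·P − 8 = -8; |n| = 2√19; distance = 8/(2√19) = 4√19/19.

4/√19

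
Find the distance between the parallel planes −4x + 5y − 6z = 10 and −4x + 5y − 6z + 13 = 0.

With common normal n = (−4, 5, −6) (|n| = √77), the distance is |10 − (-13)|/|n| = 23/√77.

23/√77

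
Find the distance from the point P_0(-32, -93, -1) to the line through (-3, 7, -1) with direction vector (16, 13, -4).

√3785

Direction vector d = (16, 13, -4).
AP = (-29, -100, 0); AP·d = -1764, |AP|² = 10841, |d|² = 441.
distance² = |AP|² − (AP·d)²/|d|² = 10841 − 3111696/441 = 3785, so the distance is √3785.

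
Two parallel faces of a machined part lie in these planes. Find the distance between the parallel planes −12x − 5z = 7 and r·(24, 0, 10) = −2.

Divide the second equation by -2 to match normals: −12x − 5z = 1.
With common normal n = (−12, 0, −5) (|n| = 13), the distance is |7 − 1|/|n| = 6/13.

6/13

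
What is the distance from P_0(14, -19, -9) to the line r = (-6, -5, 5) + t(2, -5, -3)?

2√46

Direction vector d = (2, -5, -3).
AP = (20, -14, -14); AP·d = 152, |AP|² = 792, |d|² = 38.
distance² = |AP|² − (AP·d)²/|d|² = 792 − 23104/38 = 184, so the distance is 2√46.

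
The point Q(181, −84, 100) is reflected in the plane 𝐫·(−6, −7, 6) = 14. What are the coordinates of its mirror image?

(2087/11, -812/11, 1004/11)

n = (−6, −7, 6), |n|² = 121, n·Q − 14 = 88, so t = 88/121 = 8/11.
Foot F = Q − (8/11)·n = (2039/11, −868/11, 1052/11); the reflection is 2F − Q = (2087/11, −812/11, 1004/11).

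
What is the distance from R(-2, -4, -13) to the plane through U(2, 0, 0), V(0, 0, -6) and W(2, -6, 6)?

UV = (-2, 0, -6) and UW = (0, -6, 6), so a normal is n = UV × UW = (-36, 12, 12).
n = (-36, 12, 12); n·P − (-72) = -60; |n| = 12√11; distance = 60/(12√11) = 5√11/11.

5/√11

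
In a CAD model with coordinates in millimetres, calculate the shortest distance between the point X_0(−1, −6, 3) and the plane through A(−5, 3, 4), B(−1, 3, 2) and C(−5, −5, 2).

AB = (4, 0, −2) and AC = (0, −8, −2), so a normal is n = AB × AC = (−16, 8, −32).
n = (−16, 8, −32); n·P − (-24) = -104; |n| = 8√21; distance = 104/(8√21) = 13√21/21.

13/√21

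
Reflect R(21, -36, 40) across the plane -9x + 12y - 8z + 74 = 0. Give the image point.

(-33, 36, -8)

With n = (-9, 12, -8), the signed offset is (n·R − (-74))/|n|² = -867/289 = -3.
R' = R − 2t·n = (21, -36, 40) − (-6)·(-9, 12, -8) = (-33, 36, -8).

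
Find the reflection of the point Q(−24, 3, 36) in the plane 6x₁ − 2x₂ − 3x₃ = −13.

(36, -17, 6)

n = (6, −2, −3), |n|² = 49, n·Q − (-13) = -245, so t = -245/49 = -5.
Foot F = Q − (-5)·n = (6, −7, 21); the reflection is 2F − Q = (36, −17, 6).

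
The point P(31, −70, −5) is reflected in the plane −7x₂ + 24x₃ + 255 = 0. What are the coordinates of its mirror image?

n = (0, −7, 24), |n|² = 625, n·P − (-255) = 625, so t = 625/625 = 1.
Foot F = P − 1·n = (31, −63, −29); the reflection is 2F − P = (31, −56, −53).

(31, -56, -53)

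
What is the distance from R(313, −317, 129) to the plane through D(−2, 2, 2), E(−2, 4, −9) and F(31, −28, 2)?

7

DE = (0, 2, −11) and DF = (33, −30, 0), so a normal is n = DE × DF = (−330, −363, −66).
Then n·(313, −317, 129) − (−198) = 3465.
|n| = √(108900 + 131769 + 4356) = 495, so the distance is |3465|/495 = 7.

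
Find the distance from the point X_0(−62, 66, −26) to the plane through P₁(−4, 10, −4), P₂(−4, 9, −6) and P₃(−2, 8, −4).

6

P₁P₂ = (0, −1, −2) and P₁P₃ = (2, −2, 0), so a normal is n = P₁P₂ × P₁P₃ = (−4, −4, 2).
d = |(-4)·(-62) + (-4)·66 + 2·(-26) − (-32)| / √(16 + 16 + 4) = |-36| / 6 = 6.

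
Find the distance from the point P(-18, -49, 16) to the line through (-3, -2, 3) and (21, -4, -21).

A direction vector is d = (24, -2, -24).
AP = (-15, -47, 13); AP·d = -578, |AP|² = 2603, |d|² = 1156.
distance² = |AP|² − (AP·d)²/|d|² = 2603 − 334084/1156 = 2314, so the distance is √2314.

√2314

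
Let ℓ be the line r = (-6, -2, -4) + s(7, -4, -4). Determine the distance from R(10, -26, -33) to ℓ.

Direction vector d = (7, -4, -4).
AP = (16, -24, -29); AP·d = 324, |AP|² = 1673, |d|² = 81.
distance² = |AP|² − (AP·d)²/|d|² = 1673 − 104976/81 = 377, so the distance is √377.

√377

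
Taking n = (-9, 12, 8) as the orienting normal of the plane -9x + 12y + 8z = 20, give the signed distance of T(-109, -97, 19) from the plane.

n·T − 20 = -51.
|n| = 17, so the signed distance is -51/17 = -3.

-3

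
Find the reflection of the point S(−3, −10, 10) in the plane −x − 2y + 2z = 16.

(3, 2, -2)

n = (−1, −2, 2), |n|² = 9, n·S − 16 = 27, so t = 27/9 = 3.
Foot F = S − 3·n = (0, −4, 4); the reflection is 2F − S = (3, 2, −2).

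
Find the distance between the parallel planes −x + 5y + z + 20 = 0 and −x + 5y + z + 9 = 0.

11√3/9

With common normal n = (−1, 5, 1) (|n| = 3√3), the distance is |(-20) − (-9)|/|n| = 11/(3√3) = 11√3/9.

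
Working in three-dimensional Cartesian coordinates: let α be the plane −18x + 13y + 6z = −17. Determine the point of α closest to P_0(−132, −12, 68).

n = (−18, 13, 6), |n|² = 529, and n·P_0 − (-17) = 2645.
t = 2645/529 = 5, so the foot is P_0 − t·n = (−132, −12, 68) − 5·(−18, 13, 6) = (−42, −77, 38).

(-42, -77, 38)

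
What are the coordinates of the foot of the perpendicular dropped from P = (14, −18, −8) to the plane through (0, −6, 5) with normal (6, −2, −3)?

(-4, -12, 1)

n = (6, −2, −3), |n|² = 49, and n·P − (-3) = 147.
t = 147/49 = 3, so the foot is P − t·n = (14, −18, −8) − 3·(6, −2, −3) = (−4, −12, 1).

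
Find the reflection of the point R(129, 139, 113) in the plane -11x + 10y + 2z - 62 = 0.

n = (-11, 10, 2), |n|² = 225, n·R − 62 = 135, so t = 135/225 = 3/5.
Foot F = R − (3/5)·n = (678/5, 133, 559/5); the reflection is 2F − R = (711/5, 127, 553/5).

(711/5, 127, 553/5)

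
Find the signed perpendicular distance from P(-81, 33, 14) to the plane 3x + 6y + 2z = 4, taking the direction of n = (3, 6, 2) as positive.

-3

n·P − 4 = -21.
|n| = 7, so the signed distance is -21/7 = -3.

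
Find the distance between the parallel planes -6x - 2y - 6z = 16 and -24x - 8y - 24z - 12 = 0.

Divide the second equation by 4 to match normals: -6x - 2y - 6z = 3.
With common normal n = (-6, -2, -6) (|n| = 2√19), the distance is |16 − 3|/|n| = 13/(2√19) = 13√19/38.

13√19/38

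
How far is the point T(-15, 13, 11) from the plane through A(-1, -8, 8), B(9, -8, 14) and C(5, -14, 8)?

6/√43

AB = (10, 0, 6) and AC = (6, -6, 0), so a normal is n = AB × AC = (36, 36, -60).
d = |36·(-15) + 36·13 + (-60)·11 − (-804)| / √(1296 + 1296 + 3600) = |72| / (12√43) = 6√43/43.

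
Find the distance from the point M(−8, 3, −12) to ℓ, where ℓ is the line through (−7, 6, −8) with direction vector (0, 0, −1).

√10

Direction vector d = (0, 0, −1).
AP = (−1, −3, −4); AP·d = 4, |AP|² = 26, |d|² = 1.
distance² = |AP|² − (AP·d)²/|d|² = 26 − 16/1 = 10, so the distance is √10.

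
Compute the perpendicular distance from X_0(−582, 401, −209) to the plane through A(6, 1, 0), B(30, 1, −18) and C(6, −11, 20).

8

AB = (24, 0, −18) and AC = (0, −12, 20), so a normal is n = AB × AC = (−216, −480, −288).
d = |(-216)·(-582) + (-480)·401 + (-288)·(-209) − (-1776)| / √(46656 + 230400 + 82944) = |-4800| / 600 = 8.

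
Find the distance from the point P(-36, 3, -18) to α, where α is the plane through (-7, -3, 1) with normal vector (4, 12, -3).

The plane has equation n·(r − (-7, -3, 1)) = 0, i.e. n·r = -67.
d = |4·(-36) + 12·3 + (-3)·(-18) − (-67)| / √(16 + 144 + 9) = |13| / 13 = 1.

1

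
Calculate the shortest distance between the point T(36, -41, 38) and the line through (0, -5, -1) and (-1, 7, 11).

3√457

A direction vector is d = (-1, 12, 12).
AP = (36, -36, 39); AP·d = 0, |AP|² = 4113, |d|² = 289.
distance² = |AP|² − (AP·d)²/|d|² = 4113 − 0/289 = 4113, so the distance is 3√457.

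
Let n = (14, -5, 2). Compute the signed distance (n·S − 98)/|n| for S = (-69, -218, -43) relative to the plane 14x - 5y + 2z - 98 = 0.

-4

n·S − 98 = -60.
|n| = 15, so the signed distance is -60/15 = -4.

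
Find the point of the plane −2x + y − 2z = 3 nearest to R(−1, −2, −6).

n = (−2, 1, −2), |n|² = 9, and n·R − 3 = 9.
t = 9/9 = 1, so the foot is R − t·n = (−1, −2, −6) − 1·(−2, 1, −2) = (1, −3, −4).

(1, -3, -4)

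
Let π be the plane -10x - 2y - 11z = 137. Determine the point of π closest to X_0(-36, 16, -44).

The perpendicular from X_0 has direction n = (-10, -2, -11): r = (-36, 16, -44) + μ(-10, -2, -11).
Substitute into the plane: n·(X_0 + μn) = 137 gives 812 + 225μ = 137, so μ = -3.
Foot = (-36, 16, -44) + (-3)·(-10, -2, -11) = (-6, 22, -11).

(-6, 22, -11)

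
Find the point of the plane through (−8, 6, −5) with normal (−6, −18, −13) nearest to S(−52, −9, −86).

The perpendicular from S has direction n = (−6, −18, −13): r = (−52, −9, −86) + μ(−6, −18, −13).
Substitute into the plane: n·(S + μn) = 5 gives 1592 + 529μ = 5, so μ = -3.
Foot = (−52, −9, −86) + (-3)·(−6, −18, −13) = (−34, 45, −47).

(-34, 45, -47)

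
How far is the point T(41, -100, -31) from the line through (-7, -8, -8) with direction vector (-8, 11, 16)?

Direction vector d = (-8, 11, 16).
AP = (48, -92, -23); AP·d = -1764, |AP|² = 11297, |d|² = 441.
distance² = |AP|² − (AP·d)²/|d|² = 11297 − 3111696/441 = 4241, so the distance is √4241.

√4241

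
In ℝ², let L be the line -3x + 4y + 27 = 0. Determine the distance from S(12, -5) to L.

d = |(-3)·12 + 4·(-5) − (-27)| / √(9 + 16) = |-29|/5 = 29/5.

29/5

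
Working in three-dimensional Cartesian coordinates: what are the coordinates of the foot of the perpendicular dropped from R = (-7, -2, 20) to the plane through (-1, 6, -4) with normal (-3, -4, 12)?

(-1, 6, -4)

n = (-3, -4, 12), |n|² = 169, and n·R − (-69) = 338.
t = 338/169 = 2, so the foot is R − t·n = (-7, -2, 20) − 2·(-3, -4, 12) = (-1, 6, -4).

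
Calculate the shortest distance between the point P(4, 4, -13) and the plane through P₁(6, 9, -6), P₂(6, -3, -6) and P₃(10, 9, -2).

5√2/2

P₁P₂ = (0, -12, 0) and P₁P₃ = (4, 0, 4), so a normal is n = P₁P₂ × P₁P₃ = (-48, 0, 48).
Then n·(4, 4, -13) - (-576) = -240.
|n| = √(2304 + 0 + 2304) = 48√2, so the distance is |-240|/(48√2) = 5/√2.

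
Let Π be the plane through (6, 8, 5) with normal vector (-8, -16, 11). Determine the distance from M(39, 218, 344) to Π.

5

The plane has equation n·(r − (6, 8, 5)) = 0, i.e. n·r = -121.
n = (-8, -16, 11); n·P − (-121) = 105; |n| = 21; distance = 105/21 = 5.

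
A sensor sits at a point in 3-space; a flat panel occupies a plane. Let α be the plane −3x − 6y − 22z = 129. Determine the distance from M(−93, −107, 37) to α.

22/23

Normal vector n = (−3, −6, −22), and n·(−93, −107, 37) − 129 = −22.
|n| = √(9 + 36 + 484) = 23, so the distance is |-22|/23 = 22/23.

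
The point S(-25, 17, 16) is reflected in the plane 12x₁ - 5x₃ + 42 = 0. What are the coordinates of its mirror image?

(23, 17, -4)

With n = (12, 0, -5), the signed offset is (n·S − (-42))/|n|² = -338/169 = -2.
S' = S − 2t·n = (-25, 17, 16) − (-4)·(12, 0, -5) = (23, 17, -4).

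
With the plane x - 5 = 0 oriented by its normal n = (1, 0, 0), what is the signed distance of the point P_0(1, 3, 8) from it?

-4

n·P_0 − 5 = -4.
|n| = 1, so the signed distance is -4/1 = -4.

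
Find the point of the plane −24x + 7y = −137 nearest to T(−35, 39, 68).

The perpendicular from T has direction n = (−24, 7, 0): r = (−35, 39, 68) + μ(−24, 7, 0).
Substitute into the plane: n·(T + μn) = -137 gives 1113 + 625μ = -137, so μ = -2.
Foot = (−35, 39, 68) + (-2)·(−24, 7, 0) = (13, 25, 68).

(13, 25, 68)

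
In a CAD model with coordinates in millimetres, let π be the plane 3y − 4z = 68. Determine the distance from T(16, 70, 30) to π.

n = (0, 3, −4); n·P − 68 = 22; |n| = 5; distance = 22/5.

22/5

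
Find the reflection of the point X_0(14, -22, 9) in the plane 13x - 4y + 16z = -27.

(-12, -14, -23)

n = (13, -4, 16), |n|² = 441, n·X_0 − (-27) = 441, so t = 441/441 = 1.
Foot F = X_0 − 1·n = (1, -18, -7); the reflection is 2F − X_0 = (-12, -14, -23).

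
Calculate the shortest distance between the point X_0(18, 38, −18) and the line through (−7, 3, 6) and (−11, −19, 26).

√401

A direction vector is d = (−4, −22, 20).
AP = (25, 35, −24), and AP × d = (172, −404, −410).
|AP × d|² = 360900 and |d|² = 900, so the distance is √(360900/900) = √401.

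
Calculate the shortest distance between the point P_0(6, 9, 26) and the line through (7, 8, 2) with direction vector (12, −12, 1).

17√2

Direction vector d = (12, −12, 1).
AP = (−1, 1, 24), and AP × d = (289, 289, 0).
|AP × d|² = 167042 and |d|² = 289, so the distance is √(167042/289) = √578 = 17√2.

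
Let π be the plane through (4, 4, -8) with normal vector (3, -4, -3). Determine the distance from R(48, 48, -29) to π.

The plane has equation n·(r − (4, 4, -8)) = 0, i.e. n·r = 20.
n = (3, -4, -3); n·P − 20 = 19; |n| = √34; distance = 19/√34 = 19√34/34.

19/√34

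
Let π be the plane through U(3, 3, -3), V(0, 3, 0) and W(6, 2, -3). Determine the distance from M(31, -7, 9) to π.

10/√11

UV = (-3, 0, 3) and UW = (3, -1, 0), so a normal is n = UV × UW = (3, 9, 3).
Then n·(31, -7, 9) - 27 = 30.
|n| = √(9 + 81 + 9) = 3√11, so the distance is |30|/(3√11) = 10√11/11.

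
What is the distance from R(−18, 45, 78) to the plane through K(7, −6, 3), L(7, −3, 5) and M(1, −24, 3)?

27/7

KL = (0, 3, 2) and KM = (−6, −18, 0), so a normal is n = KL × KM = (36, −12, 18).
d = |36·(-18) + (-12)·45 + 18·78 − 378| / √(1296 + 144 + 324) = |-162| / 42 = 27/7.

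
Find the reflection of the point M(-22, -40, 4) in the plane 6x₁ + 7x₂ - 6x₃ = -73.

With n = (6, 7, -6), the signed offset is (n·M − (-73))/|n|² = -363/121 = -3.
M' = M − 2t·n = (-22, -40, 4) − (-6)·(6, 7, -6) = (14, 2, -32).

(14, 2, -32)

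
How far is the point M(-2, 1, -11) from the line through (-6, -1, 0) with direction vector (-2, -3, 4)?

Direction vector d = (-2, -3, 4).
AP = (4, 2, -11); AP·d = -58, |AP|² = 141, |d|² = 29.
distance² = |AP|² − (AP·d)²/|d|² = 141 − 3364/29 = 25, so the distance is 5.

5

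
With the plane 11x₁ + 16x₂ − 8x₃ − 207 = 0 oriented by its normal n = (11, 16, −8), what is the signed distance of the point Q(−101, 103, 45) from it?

-10/7

n·Q − 207 = -30.
|n| = 21, so the signed distance is -30/21 = -10/7.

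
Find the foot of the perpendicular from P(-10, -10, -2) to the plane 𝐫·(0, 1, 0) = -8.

(-10, -8, -2)

The perpendicular from P has direction n = (0, 1, 0): r = (-10, -10, -2) + μ(0, 1, 0).
Substitute into the plane: n·(P + μn) = -8 gives -10 + 1μ = -8, so μ = 2.
Foot = (-10, -10, -2) + 2·(0, 1, 0) = (-10, -8, -2).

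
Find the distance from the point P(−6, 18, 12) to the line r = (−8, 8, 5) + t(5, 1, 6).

Direction vector d = (5, 1, 6).
AP = (2, 10, 7); AP·d = 62, |AP|² = 153, |d|² = 62.
distance² = |AP|² − (AP·d)²/|d|² = 153 − 3844/62 = 91, so the distance is √91.

√91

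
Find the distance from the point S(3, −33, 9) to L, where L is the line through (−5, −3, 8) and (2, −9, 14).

√481

A direction vector is d = (7, −6, 6).
AP = (8, −30, 1), and AP × d = (−174, −41, 162).
|AP × d|² = 58201 and |d|² = 121, so the distance is √(58201/121) = √481.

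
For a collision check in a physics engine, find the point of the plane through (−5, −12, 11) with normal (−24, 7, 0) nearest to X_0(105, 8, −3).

(9, 36, -3)

The perpendicular from X_0 has direction n = (−24, 7, 0): r = (105, 8, −3) + t(−24, 7, 0).
Substitute into the plane: n·(X_0 + tn) = 36 gives -2464 + 625t = 36, so t = 4.
Foot = (105, 8, −3) + 4·(−24, 7, 0) = (9, 36, −3).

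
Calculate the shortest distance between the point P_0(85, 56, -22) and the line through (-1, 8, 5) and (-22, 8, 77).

3√881

A direction vector is d = (-21, 0, 72).
AP = (86, 48, -27), and AP × d = (3456, -5625, 1008).
|AP × d|² = 44600625 and |d|² = 5625, so the distance is √(44600625/5625) = √7929 = 3√881.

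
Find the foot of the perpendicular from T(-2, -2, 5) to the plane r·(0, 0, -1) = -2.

n = (0, 0, -1), |n|² = 1, and n·T − (-2) = -3.
t = -3/1 = -3, so the foot is T − t·n = (-2, -2, 5) − (-3)·(0, 0, -1) = (-2, -2, 2).

(-2, -2, 2)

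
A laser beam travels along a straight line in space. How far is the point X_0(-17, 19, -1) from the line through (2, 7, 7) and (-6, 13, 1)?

A direction vector is d = (-8, 6, -6).
AP = (-19, 12, -8), and AP × d = (-24, -50, -18).
|AP × d|² = 3400 and |d|² = 136, so the distance is √(3400/136) = √25 = 5.

5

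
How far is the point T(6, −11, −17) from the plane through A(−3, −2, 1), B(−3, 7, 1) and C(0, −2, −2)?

9/√2

AB = (0, 9, 0) and AC = (3, 0, −3), so a normal is n = AB × AC = (−27, 0, −27).
Then n·(6, −11, −17) − 54 = 243.
|n| = √(729 + 0 + 729) = 27√2, so the distance is |243|/(27√2) = 9/√2.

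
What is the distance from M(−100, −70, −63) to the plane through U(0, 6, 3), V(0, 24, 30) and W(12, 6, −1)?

8

UV = (0, 18, 27) and UW = (12, 0, −4), so a normal is n = UV × UW = (−72, 324, −216).
Then n·(−100, −70, −63) − 1296 = −3168.
|n| = √(5184 + 104976 + 46656) = 396, so the distance is |-3168|/396 = 8.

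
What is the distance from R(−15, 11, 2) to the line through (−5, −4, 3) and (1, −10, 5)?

√22

A direction vector is d = (6, −6, 2).
AP = (−10, 15, −1); AP·d = -152, |AP|² = 326, |d|² = 76.
distance² = |AP|² − (AP·d)²/|d|² = 326 − 23104/76 = 22, so the distance is √22.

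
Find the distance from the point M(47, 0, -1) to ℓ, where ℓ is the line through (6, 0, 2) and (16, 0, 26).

A direction vector is d = (10, 0, 24).
AP = (41, 0, -3), and AP × d = (0, -1014, 0).
|AP × d|² = 1028196 and |d|² = 676, so the distance is √(1028196/676) = √1521 = 39.

39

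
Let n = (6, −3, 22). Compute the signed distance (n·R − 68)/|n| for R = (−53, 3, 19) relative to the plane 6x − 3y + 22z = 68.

n·R − 68 = 23.
|n| = 23, so the signed distance is 23/23 = 1.

1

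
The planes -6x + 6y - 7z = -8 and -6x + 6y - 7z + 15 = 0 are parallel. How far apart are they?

With common normal n = (-6, 6, -7) (|n| = 11), the distance is |(-8) − (-15)|/|n| = 7/11.

7/11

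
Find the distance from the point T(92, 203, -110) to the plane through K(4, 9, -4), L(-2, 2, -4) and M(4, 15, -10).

8

KL = (-6, -7, 0) and KM = (0, 6, -6), so a normal is n = KL × KM = (42, -36, -36).
n = (42, -36, -36); n·P − (-12) = 528; |n| = 66; distance = 528/66 = 8.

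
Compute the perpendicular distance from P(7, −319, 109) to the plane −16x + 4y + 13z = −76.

d = |(-16)·7 + 4·(-319) + 13·109 − (-76)| / √(256 + 16 + 169) = |105| / 21 = 5.

5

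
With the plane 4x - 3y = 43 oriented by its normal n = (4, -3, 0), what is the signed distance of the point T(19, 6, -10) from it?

3

n·T − 43 = 15.
|n| = 5, so the signed distance is 15/5 = 3.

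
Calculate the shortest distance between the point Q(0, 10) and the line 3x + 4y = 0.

d = |3·0 + 4·10 − 0| / √(9 + 16) = |40|/5 = 8.

8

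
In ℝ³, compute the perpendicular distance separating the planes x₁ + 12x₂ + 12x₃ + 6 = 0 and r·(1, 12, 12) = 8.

Both planes have normal n = (1, 12, 12), |n| = 17. Any point on the first plane is at distance |8 − (-6)|/|n| = 14/17 from the second.

14/17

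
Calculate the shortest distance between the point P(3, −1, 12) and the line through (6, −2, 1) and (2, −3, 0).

√131

A direction vector is d = (−4, −1, −1).
AP = (−3, 1, 11), and AP × d = (10, −47, 7).
|AP × d|² = 2358 and |d|² = 18, so the distance is √(2358/18) = √131.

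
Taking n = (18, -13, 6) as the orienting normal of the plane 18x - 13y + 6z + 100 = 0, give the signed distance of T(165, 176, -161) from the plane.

-8

n·T − (-100) = -184.
|n| = 23, so the signed distance is -184/23 = -8.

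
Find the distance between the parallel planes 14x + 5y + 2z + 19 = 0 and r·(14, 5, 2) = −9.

2/3

With common normal n = (14, 5, 2) (|n| = 15), the distance is |(-19) − (-9)|/|n| = 10/15 = 2/3.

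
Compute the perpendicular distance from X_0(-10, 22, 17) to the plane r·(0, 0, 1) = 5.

Normal vector n = (0, 0, 1), and n·(-10, 22, 17) - 5 = 12.
|n| = √(0 + 0 + 1) = 1, so the distance is |12|/1 = 12.

12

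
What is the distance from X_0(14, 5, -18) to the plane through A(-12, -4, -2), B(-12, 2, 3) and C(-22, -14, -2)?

AB = (0, 6, 5) and AC = (-10, -10, 0), so a normal is n = AB × AC = (50, -50, 60).
Then n·(14, 5, -18) - (-520) = -110.
|n| = √(2500 + 2500 + 3600) = 10√86, so the distance is |-110|/(10√86) = 11√86/86.

11/√86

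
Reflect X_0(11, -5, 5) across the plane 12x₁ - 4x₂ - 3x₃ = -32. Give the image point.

(-13, 3, 11)

With n = (12, -4, -3), the signed offset is (n·X_0 − (-32))/|n|² = 169/169 = 1.
X_0' = X_0 − 2t·n = (11, -5, 5) − 2·(12, -4, -3) = (-13, 3, 11).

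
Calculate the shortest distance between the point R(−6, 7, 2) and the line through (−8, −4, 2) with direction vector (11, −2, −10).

5√5

Direction vector d = (11, −2, −10).
AP = (2, 11, 0), and AP × d = (−110, 20, −125).
|AP × d|² = 28125 and |d|² = 225, so the distance is √(28125/225) = √125 = 5√5.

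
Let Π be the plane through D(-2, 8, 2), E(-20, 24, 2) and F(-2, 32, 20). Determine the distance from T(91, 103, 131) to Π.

DE = (-18, 16, 0) and DF = (0, 24, 18), so a normal is n = DE × DF = (288, 324, -432).
Then n·(91, 103, 131) - 1152 = 1836.
|n| = √(82944 + 104976 + 186624) = 612, so the distance is |1836|/612 = 3.

3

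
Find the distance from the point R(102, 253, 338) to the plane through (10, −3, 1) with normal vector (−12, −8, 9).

The plane has equation n·(r − (10, −3, 1)) = 0, i.e. n·r = -87.
d = |(-12)·102 + (-8)·253 + 9·338 − (-87)| / √(144 + 64 + 81) = |-119| / 17 = 7.

7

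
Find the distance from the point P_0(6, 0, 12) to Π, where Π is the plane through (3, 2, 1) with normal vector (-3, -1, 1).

4√11/11

The plane has equation n·(r − (3, 2, 1)) = 0, i.e. n·r = -10.
d = |(-3)·6 + (-1)·0 + 1·12 − (-10)| / √(9 + 1 + 1) = |4| / √11 = 4/√11.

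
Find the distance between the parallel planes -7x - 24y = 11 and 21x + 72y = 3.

12/25

Divide the second equation by -3 to match normals: -7x - 24y = -1.
With common normal n = (-7, -24, 0) (|n| = 25), the distance is |11 − (-1)|/|n| = 12/25.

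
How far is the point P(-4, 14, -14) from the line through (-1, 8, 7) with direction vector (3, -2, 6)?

Direction vector d = (3, -2, 6).
AP = (-3, 6, -21), and AP × d = (-6, -45, -12).
|AP × d|² = 2205 and |d|² = 49, so the distance is √(2205/49) = √45 = 3√5.

3√5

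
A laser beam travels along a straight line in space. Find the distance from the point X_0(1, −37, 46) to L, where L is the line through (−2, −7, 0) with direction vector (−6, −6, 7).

Direction vector d = (−6, −6, 7).
AP = (3, −30, 46), and AP × d = (66, −297, −198).
|AP × d|² = 131769 and |d|² = 121, so the distance is √(131769/121) = √1089 = 33.

33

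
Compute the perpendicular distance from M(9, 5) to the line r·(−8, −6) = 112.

107/5

The normal to the line is n = (−8, −6) with |n| = 10.
|n·M − 112| = |-102 − 112| = 214, so the distance is 214/10 = 107/5.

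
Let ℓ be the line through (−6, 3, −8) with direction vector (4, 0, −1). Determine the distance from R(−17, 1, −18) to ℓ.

√157

Direction vector d = (4, 0, −1).
AP = (−11, −2, −10); AP·d = -34, |AP|² = 225, |d|² = 17.
distance² = |AP|² − (AP·d)²/|d|² = 225 − 1156/17 = 157, so the distance is √157.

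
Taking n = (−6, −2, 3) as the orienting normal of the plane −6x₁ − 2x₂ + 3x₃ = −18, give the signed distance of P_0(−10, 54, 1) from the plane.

n·P_0 − (-18) = -27.
|n| = 7, so the signed distance is -27/7.

-27/7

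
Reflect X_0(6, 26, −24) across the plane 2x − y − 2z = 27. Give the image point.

(26/9, 248/9, -188/9)

n = (2, −1, −2), |n|² = 9, n·X_0 − 27 = 7, so t = 7/9.
Foot F = X_0 − (7/9)·n = (40/9, 241/9, −202/9); the reflection is 2F − X_0 = (26/9, 248/9, −188/9).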